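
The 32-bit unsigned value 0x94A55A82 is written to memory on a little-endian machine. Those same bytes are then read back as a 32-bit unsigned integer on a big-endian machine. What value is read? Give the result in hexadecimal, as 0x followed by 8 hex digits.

0x825AA594

Stored little-endian, the bytes at ascending addresses are 82 5A A5 94.
Read back as big-endian, the last byte is least significant, giving 0x825AA594.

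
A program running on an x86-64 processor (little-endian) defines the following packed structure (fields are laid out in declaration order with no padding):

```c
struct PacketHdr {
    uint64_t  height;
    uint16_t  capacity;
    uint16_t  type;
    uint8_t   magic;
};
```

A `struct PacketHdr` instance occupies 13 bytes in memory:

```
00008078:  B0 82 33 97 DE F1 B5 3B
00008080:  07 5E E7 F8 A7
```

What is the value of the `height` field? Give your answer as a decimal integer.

4302610957344146096

`height` is the first field, at byte offset 0, occupying 8 bytes.
Bytes at offsets 0..7: B0 82 33 97 DE F1 B5 3B.
Little-endian stores the least-significant byte at the lowest address.
Reassemble most-significant byte first: 3B B5 F1 DE 97 33 82 B0 → 0x3BB5F1DE973382B0.
0x3BB5F1DE973382B0 = 4302610957344146096.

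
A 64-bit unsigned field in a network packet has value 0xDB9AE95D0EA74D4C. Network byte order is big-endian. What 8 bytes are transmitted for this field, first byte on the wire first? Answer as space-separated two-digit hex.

DB 9A E9 5D 0E A7 4D 4C

Split into bytes (most-significant first): DB 9A E9 5D 0E A7 4D 4C.
Big-endian stores the most-significant byte at the lowest address.
So the memory order matches the most-significant-first order: DB 9A E9 5D 0E A7 4D 4C.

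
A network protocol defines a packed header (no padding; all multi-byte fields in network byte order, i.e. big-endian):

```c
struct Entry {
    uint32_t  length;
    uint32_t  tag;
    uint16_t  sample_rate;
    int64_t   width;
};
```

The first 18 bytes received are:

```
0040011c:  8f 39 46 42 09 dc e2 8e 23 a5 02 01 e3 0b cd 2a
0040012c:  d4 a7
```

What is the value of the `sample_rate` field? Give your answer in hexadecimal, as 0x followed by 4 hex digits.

`sample_rate` follows `length` (4 B), `tag` (4 B), so it starts at offset 4 + 4 = 8 and occupies 2 bytes.
Bytes at offsets 8..9: 23 A5.
In big-endian order the high byte comes first in memory.
The bytes are already most-significant first: 0x23A5.

0x23A5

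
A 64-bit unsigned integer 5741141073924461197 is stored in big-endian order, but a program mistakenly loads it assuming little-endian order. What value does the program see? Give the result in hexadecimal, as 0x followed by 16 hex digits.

0x8D12AC8C63A1AC4F

5741141073924461197 in 64-bit hexadecimal is 0x4FACA1638CAC128D.
Stored big-endian, the bytes at ascending addresses are 4F AC A1 63 8C AC 12 8D.
Read back as little-endian, the first byte is least significant, giving 0x8D12AC8C63A1AC4F.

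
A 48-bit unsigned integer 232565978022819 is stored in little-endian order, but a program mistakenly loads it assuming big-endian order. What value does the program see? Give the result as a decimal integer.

180060086371539

232565978022819 in 48-bit hexadecimal is 0xD3847C81C3A3.
Stored little-endian, the bytes at ascending addresses are A3 C3 81 7C 84 D3.
Read back as big-endian, the last byte is least significant, giving 0xA3C3817C84D3.
0xA3C3817C84D3 = 180060086371539.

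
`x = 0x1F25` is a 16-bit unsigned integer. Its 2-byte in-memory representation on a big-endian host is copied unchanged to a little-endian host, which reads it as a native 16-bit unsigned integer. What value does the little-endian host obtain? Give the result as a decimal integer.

9503

Stored big-endian, the bytes at ascending addresses are 1F 25.
Read back as little-endian, the first byte is least significant, giving 0x251F.
0x251F = 9503.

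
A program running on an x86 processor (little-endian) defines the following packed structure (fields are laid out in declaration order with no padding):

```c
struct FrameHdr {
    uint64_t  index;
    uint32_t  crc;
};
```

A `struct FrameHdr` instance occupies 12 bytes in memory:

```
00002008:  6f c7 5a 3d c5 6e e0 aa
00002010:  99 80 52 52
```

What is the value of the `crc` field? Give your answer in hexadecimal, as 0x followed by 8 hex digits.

0x52528099

`crc` follows `index` (8 bytes), so it starts at byte offset 8 and occupies 4 bytes.
Bytes at offsets 8..11: 99 80 52 52.
In little-endian order the low byte comes first in memory.
Reassemble most-significant byte first: 52 52 80 99 → 0x52528099.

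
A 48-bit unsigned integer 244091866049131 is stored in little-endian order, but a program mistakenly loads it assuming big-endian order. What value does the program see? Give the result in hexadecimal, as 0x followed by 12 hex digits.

244091866049131 in 48-bit hexadecimal is 0xDE0010F7EA6B.
Stored little-endian, the bytes at ascending addresses are 6B EA F7 10 00 DE.
Read back as big-endian, the last byte is least significant, giving 0x6BEAF71000DE.

0x6BEAF71000DE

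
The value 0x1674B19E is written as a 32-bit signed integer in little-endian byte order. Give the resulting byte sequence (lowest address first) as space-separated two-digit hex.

Split into bytes (most-significant first): 16 74 B1 9E.
Little-endian: lowest address holds the least-significant byte.
So at ascending addresses the bytes are 9E B1 74 16.

9E B1 74 16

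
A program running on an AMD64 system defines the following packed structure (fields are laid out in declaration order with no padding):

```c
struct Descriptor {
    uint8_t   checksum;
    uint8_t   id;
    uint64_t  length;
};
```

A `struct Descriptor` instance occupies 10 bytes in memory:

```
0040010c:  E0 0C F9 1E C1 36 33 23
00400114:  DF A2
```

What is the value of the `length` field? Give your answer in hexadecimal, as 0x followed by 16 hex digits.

`length` follows `checksum` (1 B), `id` (1 B), so it starts at offset 1 + 1 = 2 and occupies 8 bytes.
Bytes at offsets 2..9: F9 1E C1 36 33 23 DF A2.
In little-endian order the low byte comes first in memory.
Reassemble most-significant byte first: A2 DF 23 33 36 C1 1E F9 → 0xA2DF233336C11EF9.

0xA2DF233336C11EF9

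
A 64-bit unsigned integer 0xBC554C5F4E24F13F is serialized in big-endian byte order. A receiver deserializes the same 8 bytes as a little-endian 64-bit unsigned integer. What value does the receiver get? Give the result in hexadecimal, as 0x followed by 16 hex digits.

0x3FF1244E5F4C55BC

Stored big-endian, the bytes at ascending addresses are BC 55 4C 5F 4E 24 F1 3F.
Read back as little-endian, the first byte is least significant, giving 0x3FF1244E5F4C55BC.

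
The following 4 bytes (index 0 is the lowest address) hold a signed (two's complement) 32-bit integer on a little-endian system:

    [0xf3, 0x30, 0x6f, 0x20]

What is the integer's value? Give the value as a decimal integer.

544157939

In little-endian order the low byte comes first in memory.
Reassemble most-significant byte first: 20 6F 30 F3 → 0x206F30F3.
0x206F30F3 = 544157939.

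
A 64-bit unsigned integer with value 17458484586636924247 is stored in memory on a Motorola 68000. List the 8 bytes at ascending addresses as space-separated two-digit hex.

17458484586636924247 in hexadecimal, padded to 64 bits, is 0xF248FF3B87205557.
Split into bytes (most-significant first): F2 48 FF 3B 87 20 55 57.
Big-endian stores the most-significant byte at the lowest address.
So the memory order matches the most-significant-first order: F2 48 FF 3B 87 20 55 57.

F2 48 FF 3B 87 20 55 57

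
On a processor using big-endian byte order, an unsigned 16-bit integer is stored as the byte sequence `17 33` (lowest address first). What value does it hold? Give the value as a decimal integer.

5939

Big-endian: lowest address holds the most-significant byte.
The bytes are already most-significant first: 0x1733.
0x1733 = 5939.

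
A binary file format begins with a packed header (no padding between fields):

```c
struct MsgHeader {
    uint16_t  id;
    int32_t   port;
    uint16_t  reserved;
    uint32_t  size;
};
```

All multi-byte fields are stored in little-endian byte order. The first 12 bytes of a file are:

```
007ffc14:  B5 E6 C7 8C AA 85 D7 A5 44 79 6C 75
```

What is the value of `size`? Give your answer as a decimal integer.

1970043204

`size` follows `id` (2 B), `port` (4 B), `reserved` (2 B), so it starts at offset 2 + 4 + 2 = 8 and occupies 4 bytes.
Bytes at offsets 8..11: 44 79 6C 75.
In little-endian order the low byte comes first in memory.
Reassemble most-significant byte first: 75 6C 79 44 → 0x756C7944.
0x756C7944 = 1970043204.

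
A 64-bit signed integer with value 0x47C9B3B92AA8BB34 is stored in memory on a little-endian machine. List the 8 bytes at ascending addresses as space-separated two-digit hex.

Split into bytes (most-significant first): 47 C9 B3 B9 2A A8 BB 34.
In little-endian order the low byte comes first in memory.
So at ascending addresses the bytes are 34 BB A8 2A B9 B3 C9 47.

34 BB A8 2A B9 B3 C9 47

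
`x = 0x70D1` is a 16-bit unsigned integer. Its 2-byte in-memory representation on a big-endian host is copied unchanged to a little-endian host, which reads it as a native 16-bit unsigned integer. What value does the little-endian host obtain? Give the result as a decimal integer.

53616

Stored big-endian, the bytes at ascending addresses are 70 D1.
Read back as little-endian, the first byte is least significant, giving 0xD170.
0xD170 = 53616.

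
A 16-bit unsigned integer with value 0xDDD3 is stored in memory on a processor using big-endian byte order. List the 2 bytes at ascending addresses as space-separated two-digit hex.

DD D3

Split into bytes (most-significant first): DD D3.
In big-endian order the high byte comes first in memory.
So the memory order matches the most-significant-first order: DD D3.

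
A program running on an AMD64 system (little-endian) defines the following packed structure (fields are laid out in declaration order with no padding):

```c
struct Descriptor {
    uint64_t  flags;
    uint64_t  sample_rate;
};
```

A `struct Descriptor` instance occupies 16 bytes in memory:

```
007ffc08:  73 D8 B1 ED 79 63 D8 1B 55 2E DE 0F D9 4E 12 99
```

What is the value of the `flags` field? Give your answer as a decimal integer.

`flags` is the first field, at byte offset 0, occupying 8 bytes.
Bytes at offsets 0..7: 73 D8 B1 ED 79 63 D8 1B.
Little-endian: lowest address holds the least-significant byte.
Reassemble most-significant byte first: 1B D8 63 79 ED B1 D8 73 → 0x1BD86379EDB1D873.
0x1BD86379EDB1D873 = 2006463009323604083.

2006463009323604083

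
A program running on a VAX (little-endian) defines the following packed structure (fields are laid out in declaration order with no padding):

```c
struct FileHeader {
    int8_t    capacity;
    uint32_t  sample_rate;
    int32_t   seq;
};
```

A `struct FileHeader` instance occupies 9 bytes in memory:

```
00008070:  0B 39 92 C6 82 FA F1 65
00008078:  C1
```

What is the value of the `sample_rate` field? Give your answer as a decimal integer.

2194051641

`sample_rate` follows `capacity` (1 byte), so it starts at byte offset 1 and occupies 4 bytes.
Bytes at offsets 1..4: 39 92 C6 82.
In little-endian order the low byte comes first in memory.
Reassemble most-significant byte first: 82 C6 92 39 → 0x82C69239.
0x82C69239 = 2194051641.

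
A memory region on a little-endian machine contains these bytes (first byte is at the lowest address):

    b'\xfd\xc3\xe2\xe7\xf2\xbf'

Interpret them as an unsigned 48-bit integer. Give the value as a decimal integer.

In little-endian order the low byte comes first in memory.
Reassemble most-significant byte first: BF F2 E7 E2 C3 FD → 0xBFF2E7E2C3FD.
0xBFF2E7E2C3FD = 211049993389053.

211049993389053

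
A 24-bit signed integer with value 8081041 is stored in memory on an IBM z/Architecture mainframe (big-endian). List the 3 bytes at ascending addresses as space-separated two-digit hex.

8081041 in hexadecimal, padded to 24 bits, is 0x7B4E91.
Split into bytes (most-significant first): 7B 4E 91.
In big-endian order the high byte comes first in memory.
So the memory order matches the most-significant-first order: 7B 4E 91.

7B 4E 91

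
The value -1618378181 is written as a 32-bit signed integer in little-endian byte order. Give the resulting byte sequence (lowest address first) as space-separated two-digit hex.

3B 82 89 9F

Two's complement of -1618378181 in 32 bits: 1618378181 = 0x60767DC5; invert → 0x9F89823A; add 1 → 0x9F89823B.
Split into bytes (most-significant first): 9F 89 82 3B.
Little-endian stores the least-significant byte at the lowest address.
So at ascending addresses the bytes are 3B 82 89 9F.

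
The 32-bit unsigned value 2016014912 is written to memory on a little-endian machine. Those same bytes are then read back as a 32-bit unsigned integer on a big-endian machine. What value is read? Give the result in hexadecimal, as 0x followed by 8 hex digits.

2016014912 in 32-bit hexadecimal is 0x7829F240.
Stored little-endian, the bytes at ascending addresses are 40 F2 29 78.
Read back as big-endian, the last byte is least significant, giving 0x40F22978.

0x40F22978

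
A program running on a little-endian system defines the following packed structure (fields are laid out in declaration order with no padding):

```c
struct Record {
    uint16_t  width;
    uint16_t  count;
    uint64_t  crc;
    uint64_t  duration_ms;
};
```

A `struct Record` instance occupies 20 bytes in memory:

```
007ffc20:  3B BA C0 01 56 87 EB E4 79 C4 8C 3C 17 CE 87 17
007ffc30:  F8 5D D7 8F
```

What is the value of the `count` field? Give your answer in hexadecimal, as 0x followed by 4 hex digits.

0x01C0

`count` follows `width` (2 bytes), so it starts at byte offset 2 and occupies 2 bytes.
Bytes at offsets 2..3: C0 01.
Little-endian stores the least-significant byte at the lowest address.
Reassemble most-significant byte first: 01 C0 → 0x01C0.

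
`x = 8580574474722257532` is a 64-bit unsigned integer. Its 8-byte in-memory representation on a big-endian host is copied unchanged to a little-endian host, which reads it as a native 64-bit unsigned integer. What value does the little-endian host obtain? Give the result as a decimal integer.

8983162685106623607

8580574474722257532 in 64-bit hexadecimal is 0x77145305DE9AAA7C.
Stored big-endian, the bytes at ascending addresses are 77 14 53 05 DE 9A AA 7C.
Read back as little-endian, the first byte is least significant, giving 0x7CAA9ADE05531477.
0x7CAA9ADE05531477 = 8983162685106623607.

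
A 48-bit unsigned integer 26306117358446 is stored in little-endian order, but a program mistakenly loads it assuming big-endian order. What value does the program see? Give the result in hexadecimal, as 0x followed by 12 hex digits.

0x6ED3C7DEEC17

26306117358446 in 48-bit hexadecimal is 0x17ECDEC7D36E.
Stored little-endian, the bytes at ascending addresses are 6E D3 C7 DE EC 17.
Read back as big-endian, the last byte is least significant, giving 0x6ED3C7DEEC17.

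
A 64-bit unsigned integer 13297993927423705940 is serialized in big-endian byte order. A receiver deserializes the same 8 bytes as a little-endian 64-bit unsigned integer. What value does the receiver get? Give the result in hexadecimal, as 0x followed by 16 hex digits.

13297993927423705940 in 64-bit hexadecimal is 0xB88BF7056D644354.
Stored big-endian, the bytes at ascending addresses are B8 8B F7 05 6D 64 43 54.
Read back as little-endian, the first byte is least significant, giving 0x5443646D05F78BB8.

0x5443646D05F78BB8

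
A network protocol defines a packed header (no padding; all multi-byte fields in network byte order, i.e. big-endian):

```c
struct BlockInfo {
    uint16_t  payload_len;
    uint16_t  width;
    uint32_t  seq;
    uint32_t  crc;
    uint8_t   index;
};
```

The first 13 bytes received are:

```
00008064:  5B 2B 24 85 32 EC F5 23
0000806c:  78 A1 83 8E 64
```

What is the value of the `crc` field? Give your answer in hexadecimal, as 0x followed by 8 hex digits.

`crc` follows `payload_len` (2 B), `width` (2 B), `seq` (4 B), so it starts at offset 2 + 2 + 4 = 8 and occupies 4 bytes.
Bytes at offsets 8..11: 78 A1 83 8E.
Big-endian: lowest address holds the most-significant byte.
The bytes are already most-significant first: 0x78A1838E.

0x78A1838E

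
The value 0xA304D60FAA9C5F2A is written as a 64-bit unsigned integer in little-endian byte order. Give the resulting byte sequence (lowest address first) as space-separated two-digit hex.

2A 5F 9C AA 0F D6 04 A3

Split into bytes (most-significant first): A3 04 D6 0F AA 9C 5F 2A.
Little-endian: lowest address holds the least-significant byte.
So at ascending addresses the bytes are 2A 5F 9C AA 0F D6 04 A3.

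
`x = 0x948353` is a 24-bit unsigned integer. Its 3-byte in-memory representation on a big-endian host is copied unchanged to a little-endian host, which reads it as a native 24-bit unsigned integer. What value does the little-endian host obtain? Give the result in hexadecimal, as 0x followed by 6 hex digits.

Stored big-endian, the bytes at ascending addresses are 94 83 53.
Read back as little-endian, the first byte is least significant, giving 0x538394.

0x538394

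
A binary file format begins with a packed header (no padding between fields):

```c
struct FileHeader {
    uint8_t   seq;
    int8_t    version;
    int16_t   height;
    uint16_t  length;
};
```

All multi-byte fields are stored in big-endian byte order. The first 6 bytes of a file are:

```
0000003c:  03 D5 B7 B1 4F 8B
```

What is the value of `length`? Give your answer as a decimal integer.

`length` follows `seq` (1 B), `version` (1 B), `height` (2 B), so it starts at offset 1 + 1 + 2 = 4 and occupies 2 bytes.
Bytes at offsets 4..5: 4F 8B.
Big-endian stores the most-significant byte at the lowest address.
The bytes are already most-significant first: 0x4F8B.
0x4F8B = 20363.

20363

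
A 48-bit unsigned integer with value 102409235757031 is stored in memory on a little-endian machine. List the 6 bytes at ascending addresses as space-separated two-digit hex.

102409235757031 in hexadecimal, padded to 48 bits, is 0x5D24021E77E7.
Split into bytes (most-significant first): 5D 24 02 1E 77 E7.
Little-endian stores the least-significant byte at the lowest address.
So at ascending addresses the bytes are E7 77 1E 02 24 5D.

E7 77 1E 02 24 5D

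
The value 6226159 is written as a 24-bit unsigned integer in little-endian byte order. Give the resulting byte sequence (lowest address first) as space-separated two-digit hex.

6226159 in hexadecimal, padded to 24 bits, is 0x5F00EF.
Split into bytes (most-significant first): 5F 00 EF.
Little-endian: lowest address holds the least-significant byte.
So at ascending addresses the bytes are EF 00 5F.

EF 00 5F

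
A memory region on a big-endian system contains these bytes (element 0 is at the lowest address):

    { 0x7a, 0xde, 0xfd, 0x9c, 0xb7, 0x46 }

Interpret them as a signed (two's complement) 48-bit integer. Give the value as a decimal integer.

135098156234566

In big-endian order the high byte comes first in memory.
The bytes are already most-significant first: 0x7ADEFD9CB746.
0x7ADEFD9CB746 = 135098156234566.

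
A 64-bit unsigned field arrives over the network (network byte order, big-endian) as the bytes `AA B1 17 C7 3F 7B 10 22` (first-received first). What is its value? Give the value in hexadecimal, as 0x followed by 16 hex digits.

0xAAB117C73F7B1022

In big-endian order the high byte comes first in memory.
The bytes are already most-significant first: 0xAAB117C73F7B1022.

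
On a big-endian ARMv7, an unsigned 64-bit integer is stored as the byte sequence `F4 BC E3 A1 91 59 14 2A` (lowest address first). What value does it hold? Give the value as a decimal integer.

17635220523943793706

In big-endian order the high byte comes first in memory.
The bytes are already most-significant first: 0xF4BCE3A19159142A.
0xF4BCE3A19159142A = 17635220523943793706.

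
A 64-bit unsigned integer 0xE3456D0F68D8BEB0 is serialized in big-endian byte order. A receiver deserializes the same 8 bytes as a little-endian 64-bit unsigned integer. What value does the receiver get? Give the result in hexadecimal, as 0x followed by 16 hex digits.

Stored big-endian, the bytes at ascending addresses are E3 45 6D 0F 68 D8 BE B0.
Read back as little-endian, the first byte is least significant, giving 0xB0BED8680F6D45E3.

0xB0BED8680F6D45E3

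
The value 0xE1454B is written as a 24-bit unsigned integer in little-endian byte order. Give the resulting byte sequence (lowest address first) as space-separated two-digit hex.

4B 45 E1

Split into bytes (most-significant first): E1 45 4B.
In little-endian order the low byte comes first in memory.
So at ascending addresses the bytes are 4B 45 E1.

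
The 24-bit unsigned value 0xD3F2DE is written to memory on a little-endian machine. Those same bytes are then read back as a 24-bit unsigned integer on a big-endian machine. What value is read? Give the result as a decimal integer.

Stored little-endian, the bytes at ascending addresses are DE F2 D3.
Read back as big-endian, the last byte is least significant, giving 0xDEF2D3.
0xDEF2D3 = 14611155.

14611155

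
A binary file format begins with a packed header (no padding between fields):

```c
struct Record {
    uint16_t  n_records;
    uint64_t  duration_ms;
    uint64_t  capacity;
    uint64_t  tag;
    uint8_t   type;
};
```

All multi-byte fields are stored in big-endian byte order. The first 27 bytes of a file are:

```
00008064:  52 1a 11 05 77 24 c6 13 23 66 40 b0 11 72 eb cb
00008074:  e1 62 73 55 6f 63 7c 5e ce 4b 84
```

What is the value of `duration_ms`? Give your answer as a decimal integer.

`duration_ms` follows `n_records` (2 bytes), so it starts at byte offset 2 and occupies 8 bytes.
Bytes at offsets 2..9: 11 05 77 24 C6 13 23 66.
Big-endian stores the most-significant byte at the lowest address.
The bytes are already most-significant first: 0x11057724C6132366.
0x11057724C6132366 = 1226517473353999206.

1226517473353999206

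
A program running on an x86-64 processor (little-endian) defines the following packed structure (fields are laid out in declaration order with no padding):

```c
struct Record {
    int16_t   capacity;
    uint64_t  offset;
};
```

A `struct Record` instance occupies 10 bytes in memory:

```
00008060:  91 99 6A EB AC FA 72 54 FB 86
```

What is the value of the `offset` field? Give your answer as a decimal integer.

`offset` follows `capacity` (2 bytes), so it starts at byte offset 2 and occupies 8 bytes.
Bytes at offsets 2..9: 6A EB AC FA 72 54 FB 86.
Little-endian stores the least-significant byte at the lowest address.
Reassemble most-significant byte first: 86 FB 54 72 FA AC EB 6A → 0x86FB5472FAACEB6A.
0x86FB5472FAACEB6A = 9726460673045359466.

9726460673045359466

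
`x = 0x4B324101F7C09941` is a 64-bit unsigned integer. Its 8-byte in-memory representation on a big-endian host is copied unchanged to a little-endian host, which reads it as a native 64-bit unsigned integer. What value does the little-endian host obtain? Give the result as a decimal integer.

4727021451012551243

Stored big-endian, the bytes at ascending addresses are 4B 32 41 01 F7 C0 99 41.
Read back as little-endian, the first byte is least significant, giving 0x4199C0F70141324B.
0x4199C0F70141324B = 4727021451012551243.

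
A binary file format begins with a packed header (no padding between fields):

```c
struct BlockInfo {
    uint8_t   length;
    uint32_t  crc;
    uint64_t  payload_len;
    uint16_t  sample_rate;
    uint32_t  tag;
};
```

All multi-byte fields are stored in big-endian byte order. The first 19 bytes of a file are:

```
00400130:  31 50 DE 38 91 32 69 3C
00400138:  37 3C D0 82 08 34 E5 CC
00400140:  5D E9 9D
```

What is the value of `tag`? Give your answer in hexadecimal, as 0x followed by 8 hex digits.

`tag` follows `length` (1 B), `crc` (4 B), `payload_len` (8 B), `sample_rate` (2 B), so it starts at offset 1 + 4 + 8 + 2 = 15 and occupies 4 bytes.
Bytes at offsets 15..18: CC 5D E9 9D.
In big-endian order the high byte comes first in memory.
The bytes are already most-significant first: 0xCC5DE99D.

0xCC5DE99D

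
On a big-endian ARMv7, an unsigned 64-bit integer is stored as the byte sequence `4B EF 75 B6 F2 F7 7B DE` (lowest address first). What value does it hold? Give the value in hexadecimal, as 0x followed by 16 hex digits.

0x4BEF75B6F2F77BDE

Big-endian: lowest address holds the most-significant byte.
The bytes are already most-significant first: 0x4BEF75B6F2F77BDE.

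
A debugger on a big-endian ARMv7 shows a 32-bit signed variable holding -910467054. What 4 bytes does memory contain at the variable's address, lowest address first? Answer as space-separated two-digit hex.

C9 BB 60 12

Two's complement of -910467054 in 32 bits: 910467054 = 0x36449FEE; invert → 0xC9BB6011; add 1 → 0xC9BB6012.
Split into bytes (most-significant first): C9 BB 60 12.
In big-endian order the high byte comes first in memory.
So the memory order matches the most-significant-first order: C9 BB 60 12.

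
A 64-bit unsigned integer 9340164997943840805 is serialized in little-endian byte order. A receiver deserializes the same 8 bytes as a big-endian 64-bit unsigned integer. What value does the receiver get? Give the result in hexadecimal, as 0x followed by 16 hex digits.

0x25D0FA4D94EE9E81

9340164997943840805 in 64-bit hexadecimal is 0x819EEE944DFAD025.
Stored little-endian, the bytes at ascending addresses are 25 D0 FA 4D 94 EE 9E 81.
Read back as big-endian, the last byte is least significant, giving 0x25D0FA4D94EE9E81.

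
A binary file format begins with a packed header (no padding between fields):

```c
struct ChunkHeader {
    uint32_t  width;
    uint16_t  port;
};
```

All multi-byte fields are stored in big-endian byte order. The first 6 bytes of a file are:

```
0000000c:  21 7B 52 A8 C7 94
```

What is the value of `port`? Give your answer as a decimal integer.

51092

`port` follows `width` (4 bytes), so it starts at byte offset 4 and occupies 2 bytes.
Bytes at offsets 4..5: C7 94.
Big-endian: lowest address holds the most-significant byte.
The bytes are already most-significant first: 0xC794.
0xC794 = 51092.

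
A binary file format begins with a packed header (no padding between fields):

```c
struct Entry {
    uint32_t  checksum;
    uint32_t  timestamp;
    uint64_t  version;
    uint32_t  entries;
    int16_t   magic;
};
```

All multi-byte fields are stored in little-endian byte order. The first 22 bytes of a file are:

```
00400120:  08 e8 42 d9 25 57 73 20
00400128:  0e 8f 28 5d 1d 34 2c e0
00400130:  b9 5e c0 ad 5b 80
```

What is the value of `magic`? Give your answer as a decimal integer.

`magic` follows `checksum` (4 B), `timestamp` (4 B), `version` (8 B), `entries` (4 B), so it starts at offset 4 + 4 + 8 + 4 = 20 and occupies 2 bytes.
Bytes at offsets 20..21: 5B 80.
Little-endian stores the least-significant byte at the lowest address.
Reassemble most-significant byte first: 80 5B → 0x805B.
Top bit is set, so as a signed 16-bit value this is 0x805B − 2^16 = -32677.

-32677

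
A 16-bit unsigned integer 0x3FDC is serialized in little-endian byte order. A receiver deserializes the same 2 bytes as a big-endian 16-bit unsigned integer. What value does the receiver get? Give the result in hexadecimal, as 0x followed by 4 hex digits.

Stored little-endian, the bytes at ascending addresses are DC 3F.
Read back as big-endian, the last byte is least significant, giving 0xDC3F.

0xDC3F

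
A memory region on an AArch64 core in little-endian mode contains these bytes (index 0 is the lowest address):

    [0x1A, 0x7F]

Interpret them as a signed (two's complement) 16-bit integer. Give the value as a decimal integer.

32538

Little-endian: lowest address holds the least-significant byte.
Reassemble most-significant byte first: 7F 1A → 0x7F1A.
0x7F1A = 32538.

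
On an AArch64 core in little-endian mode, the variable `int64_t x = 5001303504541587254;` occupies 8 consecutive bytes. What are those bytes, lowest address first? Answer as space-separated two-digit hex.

5001303504541587254 in hexadecimal, padded to 64 bits, is 0x4568330A121E1736.
Split into bytes (most-significant first): 45 68 33 0A 12 1E 17 36.
Little-endian: lowest address holds the least-significant byte.
So at ascending addresses the bytes are 36 17 1E 12 0A 33 68 45.

36 17 1E 12 0A 33 68 45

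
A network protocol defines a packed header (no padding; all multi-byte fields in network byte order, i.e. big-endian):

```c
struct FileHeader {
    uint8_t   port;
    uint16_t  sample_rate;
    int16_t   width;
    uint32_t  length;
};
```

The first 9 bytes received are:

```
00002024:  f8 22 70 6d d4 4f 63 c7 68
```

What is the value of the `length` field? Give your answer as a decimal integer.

`length` follows `port` (1 B), `sample_rate` (2 B), `width` (2 B), so it starts at offset 1 + 2 + 2 = 5 and occupies 4 bytes.
Bytes at offsets 5..8: 4F 63 C7 68.
Big-endian: lowest address holds the most-significant byte.
The bytes are already most-significant first: 0x4F63C768.
0x4F63C768 = 1331939176.

1331939176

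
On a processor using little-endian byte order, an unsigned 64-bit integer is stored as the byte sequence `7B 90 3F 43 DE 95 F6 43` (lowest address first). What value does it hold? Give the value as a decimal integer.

4897266426655510651

Little-endian: lowest address holds the least-significant byte.
Reassemble most-significant byte first: 43 F6 95 DE 43 3F 90 7B → 0x43F695DE433F907B.
0x43F695DE433F907B = 4897266426655510651.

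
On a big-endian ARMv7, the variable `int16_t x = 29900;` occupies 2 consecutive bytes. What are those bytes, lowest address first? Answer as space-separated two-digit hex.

74 CC

29900 in hexadecimal, padded to 16 bits, is 0x74CC.
Split into bytes (most-significant first): 74 CC.
Big-endian stores the most-significant byte at the lowest address.
So the memory order matches the most-significant-first order: 74 CC.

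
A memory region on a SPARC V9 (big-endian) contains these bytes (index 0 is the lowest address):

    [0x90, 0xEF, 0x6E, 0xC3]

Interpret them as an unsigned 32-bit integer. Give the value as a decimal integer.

Big-endian: lowest address holds the most-significant byte.
The bytes are already most-significant first: 0x90EF6EC3.
0x90EF6EC3 = 2431610563.

2431610563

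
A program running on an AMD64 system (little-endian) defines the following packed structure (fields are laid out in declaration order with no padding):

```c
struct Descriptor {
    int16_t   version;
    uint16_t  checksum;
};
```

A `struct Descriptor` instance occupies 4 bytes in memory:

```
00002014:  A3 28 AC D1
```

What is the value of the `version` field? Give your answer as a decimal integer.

10403

`version` is the first field, at byte offset 0, occupying 2 bytes.
Bytes at offsets 0..1: A3 28.
Little-endian: lowest address holds the least-significant byte.
Reassemble most-significant byte first: 28 A3 → 0x28A3.
0x28A3 = 10403.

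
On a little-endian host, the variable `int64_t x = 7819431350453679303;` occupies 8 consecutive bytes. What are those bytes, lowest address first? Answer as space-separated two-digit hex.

C7 34 58 55 62 33 84 6C

7819431350453679303 in hexadecimal, padded to 64 bits, is 0x6C843362555834C7.
Split into bytes (most-significant first): 6C 84 33 62 55 58 34 C7.
Little-endian stores the least-significant byte at the lowest address.
So at ascending addresses the bytes are C7 34 58 55 62 33 84 6C.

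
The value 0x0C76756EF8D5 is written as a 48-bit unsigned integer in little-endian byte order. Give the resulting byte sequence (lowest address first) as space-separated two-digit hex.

Split into bytes (most-significant first): 0C 76 75 6E F8 D5.
Little-endian: lowest address holds the least-significant byte.
So at ascending addresses the bytes are D5 F8 6E 75 76 0C.

D5 F8 6E 75 76 0C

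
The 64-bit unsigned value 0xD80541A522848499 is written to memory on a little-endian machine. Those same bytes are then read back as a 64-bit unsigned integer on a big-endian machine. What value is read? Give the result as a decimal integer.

Stored little-endian, the bytes at ascending addresses are 99 84 84 22 A5 41 05 D8.
Read back as big-endian, the last byte is least significant, giving 0x99848422A54105D8.
0x99848422A54105D8 = 11062111869065037272.

11062111869065037272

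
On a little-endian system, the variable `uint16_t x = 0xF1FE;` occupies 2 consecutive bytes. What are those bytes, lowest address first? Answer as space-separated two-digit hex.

FE F1

Split into bytes (most-significant first): F1 FE.
Little-endian stores the least-significant byte at the lowest address.
So at ascending addresses the bytes are FE F1.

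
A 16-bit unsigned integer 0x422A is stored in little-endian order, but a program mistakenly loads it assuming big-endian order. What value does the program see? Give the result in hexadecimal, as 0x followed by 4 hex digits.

Stored little-endian, the bytes at ascending addresses are 2A 42.
Read back as big-endian, the last byte is least significant, giving 0x2A42.

0x2A42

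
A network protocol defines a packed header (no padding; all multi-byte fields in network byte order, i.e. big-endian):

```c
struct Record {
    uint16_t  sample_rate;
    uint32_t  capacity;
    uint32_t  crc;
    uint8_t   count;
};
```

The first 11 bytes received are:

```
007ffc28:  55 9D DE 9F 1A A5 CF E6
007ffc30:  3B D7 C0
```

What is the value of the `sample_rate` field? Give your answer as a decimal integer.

`sample_rate` is the first field, at byte offset 0, occupying 2 bytes.
Bytes at offsets 0..1: 55 9D.
In big-endian order the high byte comes first in memory.
The bytes are already most-significant first: 0x559D.
0x559D = 21917.

21917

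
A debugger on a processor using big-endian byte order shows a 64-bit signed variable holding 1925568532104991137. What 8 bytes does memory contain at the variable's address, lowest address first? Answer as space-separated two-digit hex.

1A B8 FE 60 BA C9 D1 A1

1925568532104991137 in hexadecimal, padded to 64 bits, is 0x1AB8FE60BAC9D1A1.
Split into bytes (most-significant first): 1A B8 FE 60 BA C9 D1 A1.
In big-endian order the high byte comes first in memory.
So the memory order matches the most-significant-first order: 1A B8 FE 60 BA C9 D1 A1.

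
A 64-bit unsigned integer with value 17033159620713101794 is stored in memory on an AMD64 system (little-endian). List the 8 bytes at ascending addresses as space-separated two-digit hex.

17033159620713101794 in hexadecimal, padded to 64 bits, is 0xEC61F06DF321B9E2.
Split into bytes (most-significant first): EC 61 F0 6D F3 21 B9 E2.
Little-endian: lowest address holds the least-significant byte.
So at ascending addresses the bytes are E2 B9 21 F3 6D F0 61 EC.

E2 B9 21 F3 6D F0 61 EC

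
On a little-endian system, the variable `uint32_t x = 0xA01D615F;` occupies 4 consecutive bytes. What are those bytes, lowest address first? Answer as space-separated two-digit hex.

Split into bytes (most-significant first): A0 1D 61 5F.
In little-endian order the low byte comes first in memory.
So at ascending addresses the bytes are 5F 61 1D A0.

5F 61 1D A0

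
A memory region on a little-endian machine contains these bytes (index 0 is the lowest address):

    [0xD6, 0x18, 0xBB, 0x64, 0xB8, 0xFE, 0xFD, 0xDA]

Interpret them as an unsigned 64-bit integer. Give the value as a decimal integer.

15780048737293506774

Little-endian stores the least-significant byte at the lowest address.
Reassemble most-significant byte first: DA FD FE B8 64 BB 18 D6 → 0xDAFDFEB864BB18D6.
0xDAFDFEB864BB18D6 = 15780048737293506774.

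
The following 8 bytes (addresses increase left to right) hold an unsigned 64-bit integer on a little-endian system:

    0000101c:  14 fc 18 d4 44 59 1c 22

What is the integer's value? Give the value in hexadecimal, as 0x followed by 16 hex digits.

Little-endian: lowest address holds the least-significant byte.
Reassemble most-significant byte first: 22 1C 59 44 D4 18 FC 14 → 0x221C5944D418FC14.

0x221C5944D418FC14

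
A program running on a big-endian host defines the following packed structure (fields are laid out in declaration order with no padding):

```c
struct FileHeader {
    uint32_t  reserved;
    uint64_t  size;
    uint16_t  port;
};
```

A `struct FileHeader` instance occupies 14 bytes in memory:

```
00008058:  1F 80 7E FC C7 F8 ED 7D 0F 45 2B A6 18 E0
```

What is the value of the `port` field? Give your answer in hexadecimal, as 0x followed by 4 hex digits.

0x18E0

`port` follows `reserved` (4 B), `size` (8 B), so it starts at offset 4 + 8 = 12 and occupies 2 bytes.
Bytes at offsets 12..13: 18 E0.
In big-endian order the high byte comes first in memory.
The bytes are already most-significant first: 0x18E0.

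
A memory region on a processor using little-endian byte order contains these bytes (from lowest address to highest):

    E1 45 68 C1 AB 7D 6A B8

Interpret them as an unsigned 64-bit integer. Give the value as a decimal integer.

Little-endian stores the least-significant byte at the lowest address.
Reassemble most-significant byte first: B8 6A 7D AB C1 68 45 E1 → 0xB86A7DABC16845E1.
0xB86A7DABC16845E1 = 13288571827147785697.

13288571827147785697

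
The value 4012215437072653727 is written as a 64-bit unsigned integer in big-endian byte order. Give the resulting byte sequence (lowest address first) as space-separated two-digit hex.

4012215437072653727 in hexadecimal, padded to 64 bits, is 0x37AE40AEB10DDD9F.
Split into bytes (most-significant first): 37 AE 40 AE B1 0D DD 9F.
Big-endian: lowest address holds the most-significant byte.
So the memory order matches the most-significant-first order: 37 AE 40 AE B1 0D DD 9F.

37 AE 40 AE B1 0D DD 9F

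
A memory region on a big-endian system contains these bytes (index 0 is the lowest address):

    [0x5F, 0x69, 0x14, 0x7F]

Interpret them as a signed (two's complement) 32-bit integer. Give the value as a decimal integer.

1600722047

In big-endian order the high byte comes first in memory.
The bytes are already most-significant first: 0x5F69147F.
0x5F69147F = 1600722047.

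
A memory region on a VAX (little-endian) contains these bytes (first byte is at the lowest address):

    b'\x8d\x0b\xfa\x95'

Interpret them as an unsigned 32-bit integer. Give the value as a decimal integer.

2516192141

Little-endian stores the least-significant byte at the lowest address.
Reassemble most-significant byte first: 95 FA 0B 8D → 0x95FA0B8D.
0x95FA0B8D = 2516192141.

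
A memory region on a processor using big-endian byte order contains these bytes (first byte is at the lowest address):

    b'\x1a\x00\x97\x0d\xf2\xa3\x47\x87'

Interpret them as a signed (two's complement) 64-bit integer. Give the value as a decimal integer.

In big-endian order the high byte comes first in memory.
The bytes are already most-significant first: 0x1A00970DF2A34787.
0x1A00970DF2A34787 = 1873663531147282311.

1873663531147282311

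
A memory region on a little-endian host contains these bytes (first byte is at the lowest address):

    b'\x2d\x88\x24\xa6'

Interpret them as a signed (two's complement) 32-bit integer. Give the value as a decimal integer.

-1507555283

Little-endian stores the least-significant byte at the lowest address.
Reassemble most-significant byte first: A6 24 88 2D → 0xA624882D.
Top bit is set, so as a signed 32-bit value this is 0xA624882D − 2^32 = -1507555283.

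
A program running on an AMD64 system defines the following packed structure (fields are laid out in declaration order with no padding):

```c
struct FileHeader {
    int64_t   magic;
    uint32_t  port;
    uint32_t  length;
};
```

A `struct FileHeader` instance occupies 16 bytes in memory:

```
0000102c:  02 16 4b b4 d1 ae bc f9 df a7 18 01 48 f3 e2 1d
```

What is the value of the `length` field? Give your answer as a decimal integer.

501412680

`length` follows `magic` (8 B), `port` (4 B), so it starts at offset 8 + 4 = 12 and occupies 4 bytes.
Bytes at offsets 12..15: 48 F3 E2 1D.
In little-endian order the low byte comes first in memory.
Reassemble most-significant byte first: 1D E2 F3 48 → 0x1DE2F348.
0x1DE2F348 = 501412680.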